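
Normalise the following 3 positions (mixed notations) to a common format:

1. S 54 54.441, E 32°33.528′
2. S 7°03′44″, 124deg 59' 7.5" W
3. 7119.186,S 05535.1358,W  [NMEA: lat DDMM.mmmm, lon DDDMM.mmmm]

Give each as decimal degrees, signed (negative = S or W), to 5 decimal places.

1. -54.90735, 32.55880
2. -7.06222, -124.98542
3. -71.31977, -55.58560

Point 1:
  φ: 54 + 54.441/60 = 54.907350
  S → negative
  λ: 33.528′ = 0.558800°; total 32.558800
  E → positive
Point 2:
  Latitude: 7° + 3/60 + 44/3600 = 7 + 0.050000 + 0.012222 = 7.062222
  hemisphere S, so the sign is −
  λ: 124° + 59/60 + 7.5/3600 = 124 + 0.983333 + 0.002083 = 124.985417
  W ⇒ negate
Point 3:
  Lat: degrees = first 2 digits = 71, minutes = 19.186; 71 + 19.186/60 = 71.319767
  S → negative
  Longitude: split at 3 digits → 055° and 35.1358′; 55 + 35.1358/60 = 55.585597
  W ⇒ negate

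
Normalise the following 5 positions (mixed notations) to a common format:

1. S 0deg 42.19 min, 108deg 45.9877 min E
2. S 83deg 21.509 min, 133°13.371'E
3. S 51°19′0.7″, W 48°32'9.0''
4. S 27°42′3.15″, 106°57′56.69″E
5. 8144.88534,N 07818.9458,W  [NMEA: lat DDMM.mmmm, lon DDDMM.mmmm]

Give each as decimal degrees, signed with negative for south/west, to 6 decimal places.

1. -0.703167, 108.766462
2. -83.358483, 133.222850
3. -51.316861, -48.535833
4. -27.700875, 106.965747
5. 81.748089, -78.315763

Point 1:
  Latitude: 0 + 42.19/60 = 0.7031667
  hemisphere S, so the sign is −
  Lon: 108 + 45.9877/60 = 108.7664617
  E ⇒ keep positive
Point 2:
  Latitude: 83 + 21.509/60 = 83.3584833
  S → negative
  Longitude: 133 + 13.371/60 = 133.2228500
  E → positive
Point 3:
  Lat: 51 + 19/60 + 0.7/3600 = 51.3168611
  S → negative
  Longitude: 48 + 32/60 + 9/3600 = 48.5358333
  W → negative
Point 4:
  φ: 27 + 42/60 + 3.15/3600 = 27.7008750
  S ⇒ negate
  λ: 106° + 57/60 + 56.69/3600 = 106 + 0.950000 + 0.015747 = 106.9657472
  E → positive
Point 5:
  Latitude: split at 2 digits → 81° and 44.88534′; 81 + 44.88534/60 = 81.7480890
  N → positive
  Longitude: degrees = first 3 digits = 78, minutes = 18.9458; 78 + 18.9458/60 = 78.3157633
  hemisphere W, so the sign is −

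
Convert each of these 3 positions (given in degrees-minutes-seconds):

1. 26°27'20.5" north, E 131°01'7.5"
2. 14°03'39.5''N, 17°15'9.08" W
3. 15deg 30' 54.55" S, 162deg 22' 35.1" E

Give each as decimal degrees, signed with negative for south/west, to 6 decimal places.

1. 26.455694, 131.018750
2. 14.060972, -17.252522
3. -15.515153, 162.376417

Point 1:
  φ: 26 + 27/60 + 20.5/3600 = 26.4556944
  N ⇒ keep positive
  Longitude: 1′ + 7.5″ = 1.12500′; 131 + 1.12500/60 = 131.0187500
  E ⇒ keep positive
Point 2:
  Latitude: 14 + 3/60 + 39.5/3600 = 14.0609722
  N → positive
  λ: 17° + 15/60 + 9.08/3600 = 17 + 0.250000 + 0.002522 = 17.2525222
  W → negative
Point 3:
  Lat: 15 + 30/60 + 54.55/3600 = 15.5151528
  S → negative
  Longitude: 162° + 22/60 + 35.1/3600 = 162 + 0.366667 + 0.009750 = 162.3764167
  E ⇒ keep positive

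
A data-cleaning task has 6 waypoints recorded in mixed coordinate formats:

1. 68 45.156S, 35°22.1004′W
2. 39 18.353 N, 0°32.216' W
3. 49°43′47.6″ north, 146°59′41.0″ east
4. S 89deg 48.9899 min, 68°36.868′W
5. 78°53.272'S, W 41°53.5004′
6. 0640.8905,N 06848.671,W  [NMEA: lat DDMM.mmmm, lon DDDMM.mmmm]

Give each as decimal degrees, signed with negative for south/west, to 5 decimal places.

1. -68.75260, -35.36834
2. 39.30588, -0.53693
3. 49.72989, 146.99472
4. -89.81650, -68.61447
5. -78.88787, -41.89167
6. 6.68151, -68.81118

Point 1:
  φ: 45.156′ = 0.752600°; total 68.752600
  S ⇒ negate
  Longitude: 35 + 22.1004/60 = 35.368340
  hemisphere W, so the sign is −
Point 2:
  Lat: 39 + 18.353/60 = 39.305883
  N ⇒ keep positive
  λ: 32.216′ = 0.536933°; total 0.536933
  hemisphere W, so the sign is −
Point 3:
  Latitude: 43′ + 47.6″ = 43.79333′; 49 + 43.79333/60 = 49.729889
  N ⇒ keep positive
  λ: 59′ + 41″ = 59.68333′; 146 + 59.68333/60 = 146.994722
  E → positive
Point 4:
  Latitude: 89 + 48.9899/60 = 89.816498
  S → negative
  Longitude: 36.868′ = 0.614467°; total 68.614467
  W → negative
Point 5:
  Lat: 78 + 53.272/60 = 78.887867
  S ⇒ negate
  Longitude: 41 + 53.5004/60 = 41.891673
  W → negative
Point 6:
  Latitude: split at 2 digits → 06° and 40.8905′; 6 + 40.8905/60 = 6.681508
  N ⇒ keep positive
  Lon: degrees = first 3 digits = 68, minutes = 48.671; 68 + 48.671/60 = 68.811183
  W ⇒ negate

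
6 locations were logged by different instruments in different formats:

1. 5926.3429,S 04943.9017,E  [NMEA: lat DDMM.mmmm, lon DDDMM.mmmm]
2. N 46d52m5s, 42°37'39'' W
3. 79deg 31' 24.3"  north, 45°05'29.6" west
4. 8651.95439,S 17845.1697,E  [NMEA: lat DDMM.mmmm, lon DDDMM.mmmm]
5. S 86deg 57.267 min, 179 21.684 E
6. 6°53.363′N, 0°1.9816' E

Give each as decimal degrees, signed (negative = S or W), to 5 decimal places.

Point 1:
  φ: degrees = first 2 digits = 59, minutes = 26.3429; 59 + 26.3429/60 = 59.439048
  S → negative
  λ: degrees = first 3 digits = 49, minutes = 43.9017; 49 + 43.9017/60 = 49.731695
  E ⇒ keep positive
Point 2:
  φ: 46 + 52/60 + 5/3600 = 46.868056
  N → positive
  Lon: 42 + 37/60 + 39/3600 = 42.627500
  W → negative
Point 3:
  φ: 79 + 31/60 + 24.3/3600 = 79.523417
  N ⇒ keep positive
  λ: 45° + 5/60 + 29.6/3600 = 45 + 0.083333 + 0.008222 = 45.091556
  W ⇒ negate
Point 4:
  φ: degrees = first 2 digits = 86, minutes = 51.95439; 86 + 51.95439/60 = 86.865907
  hemisphere S, so the sign is −
  λ: degrees = first 3 digits = 178, minutes = 45.1697; 178 + 45.1697/60 = 178.752828
  E → positive
Point 5:
  Latitude: 86 + 57.267/60 = 86.954450
  S ⇒ negate
  Lon: 179 + 21.684/60 = 179.361400
  E → positive
Point 6:
  Lat: 53.363′ = 0.889383°; total 6.889383
  N ⇒ keep positive
  λ: 1.9816′ = 0.033027°; total 0.033027
  E ⇒ keep positive

1. -59.43905, 49.73170
2. 46.86806, -42.62750
3. 79.52342, -45.09156
4. -86.86591, 178.75283
5. -86.95445, 179.36140
6. 6.88938, 0.03303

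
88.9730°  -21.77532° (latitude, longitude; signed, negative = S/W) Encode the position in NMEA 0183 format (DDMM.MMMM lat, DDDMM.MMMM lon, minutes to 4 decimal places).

Latitude: 88° + 0.973000 × 60 = 88° 58.380000′
Longitude is negative → W; |value| = 21.775320
Lon: minutes = (21.775320 − 21) × 60 = 46.519200

8858.3800,N / 02146.5192,W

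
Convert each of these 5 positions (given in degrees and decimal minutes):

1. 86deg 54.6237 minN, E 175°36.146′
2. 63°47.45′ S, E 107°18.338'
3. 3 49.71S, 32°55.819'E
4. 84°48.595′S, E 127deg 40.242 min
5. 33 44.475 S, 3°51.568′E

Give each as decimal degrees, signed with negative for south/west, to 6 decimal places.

Point 1:
  Lat: 54.6237′ = 0.910395°; total 86.9103950
  N ⇒ keep positive
  λ: 36.146′ = 0.602433°; total 175.6024333
  E ⇒ keep positive
Point 2:
  φ: 63 + 47.45/60 = 63.7908333
  S → negative
  Lon: 107 + 18.338/60 = 107.3056333
  E → positive
Point 3:
  φ: 3 + 49.71/60 = 3.8285000
  hemisphere S, so the sign is −
  λ: 32 + 55.819/60 = 32.9303167
  E → positive
Point 4:
  Latitude: 48.595′ = 0.809917°; total 84.8099167
  S → negative
  λ: 127 + 40.242/60 = 127.6707000
  E → positive
Point 5:
  Lat: 44.475′ = 0.741250°; total 33.7412500
  S → negative
  Lon: 51.568′ = 0.859467°; total 3.8594667
  E ⇒ keep positive

1. 86.910395, 175.602433
2. -63.790833, 107.305633
3. -3.828500, 32.930317
4. -84.809917, 127.670700
5. -33.741250, 3.859467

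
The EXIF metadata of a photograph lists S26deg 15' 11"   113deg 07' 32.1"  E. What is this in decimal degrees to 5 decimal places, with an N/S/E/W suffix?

26.25306° S, 113.12558° E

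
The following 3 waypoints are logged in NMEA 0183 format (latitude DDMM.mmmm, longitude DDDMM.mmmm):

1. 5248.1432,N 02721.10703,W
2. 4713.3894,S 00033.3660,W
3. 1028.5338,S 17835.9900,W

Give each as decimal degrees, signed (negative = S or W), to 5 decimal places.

Point 1:
  φ: degrees = first 2 digits = 52, minutes = 48.1432; 52 + 48.1432/60 = 52.802387
  N → positive
  Longitude: split at 3 digits → 027° and 21.10703′; 27 + 21.10703/60 = 27.351784
  W → negative
Point 2:
  Latitude: split at 2 digits → 47° and 13.3894′; 47 + 13.3894/60 = 47.223157
  S ⇒ negate
  λ: split at 3 digits → 000° and 33.366′; 0 + 33.366/60 = 0.556100
  W ⇒ negate
Point 3:
  φ: degrees = first 2 digits = 10, minutes = 28.5338; 10 + 28.5338/60 = 10.475563
  S ⇒ negate
  Lon: degrees = first 3 digits = 178, minutes = 35.99; 178 + 35.99/60 = 178.599833
  hemisphere W, so the sign is −

1. 52.80239, -27.35178
2. -47.22316, -0.55610
3. -10.47556, -178.59983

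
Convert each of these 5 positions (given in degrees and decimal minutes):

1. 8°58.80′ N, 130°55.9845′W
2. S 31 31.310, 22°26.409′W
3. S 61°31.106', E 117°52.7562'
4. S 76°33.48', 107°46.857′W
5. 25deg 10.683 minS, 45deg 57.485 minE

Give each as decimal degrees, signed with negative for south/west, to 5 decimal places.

1. 8.98000, -130.93308
2. -31.52183, -22.44015
3. -61.51843, 117.87927
4. -76.55800, -107.78095
5. -25.17805, 45.95808

Point 1:
  φ: 8 + 58.8/60 = 8.980000
  N → positive
  Lon: 130 + 55.9845/60 = 130.933075
  W → negative
Point 2:
  Lat: 31 + 31.31/60 = 31.521833
  S ⇒ negate
  Lon: 22 + 26.409/60 = 22.440150
  W ⇒ negate
Point 3:
  φ: 61 + 31.106/60 = 61.518433
  S → negative
  Longitude: 117 + 52.7562/60 = 117.879270
  E ⇒ keep positive
Point 4:
  Lat: 33.48′ = 0.558000°; total 76.558000
  S → negative
  Longitude: 107 + 46.857/60 = 107.780950
  W → negative
Point 5:
  Lat: 25 + 10.683/60 = 25.178050
  S → negative
  Lon: 57.485′ = 0.958083°; total 45.958083
  E ⇒ keep positive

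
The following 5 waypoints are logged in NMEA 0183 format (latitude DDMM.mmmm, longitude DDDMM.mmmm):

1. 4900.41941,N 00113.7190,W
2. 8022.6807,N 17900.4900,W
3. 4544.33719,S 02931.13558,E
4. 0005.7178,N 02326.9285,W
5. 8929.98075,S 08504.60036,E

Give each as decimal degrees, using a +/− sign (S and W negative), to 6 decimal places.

1. 49.006990, -1.228650
2. 80.378012, -179.008167
3. -45.738953, 29.518926
4. 0.095297, -23.448808
5. -89.499679, 85.076673

Point 1:
  φ: split at 2 digits → 49° and 0.41941′; 49 + 0.41941/60 = 49.0069902
  N ⇒ keep positive
  Lon: degrees = first 3 digits = 1, minutes = 13.719; 1 + 13.719/60 = 1.2286500
  W → negative
Point 2:
  Latitude: split at 2 digits → 80° and 22.6807′; 80 + 22.6807/60 = 80.3780117
  N → positive
  Lon: degrees = first 3 digits = 179, minutes = 0.49; 179 + 0.49/60 = 179.0081667
  W → negative
Point 3:
  Latitude: degrees = first 2 digits = 45, minutes = 44.33719; 45 + 44.33719/60 = 45.7389532
  hemisphere S, so the sign is −
  Longitude: degrees = first 3 digits = 29, minutes = 31.13558; 29 + 31.13558/60 = 29.5189263
  E ⇒ keep positive
Point 4:
  Latitude: split at 2 digits → 00° and 5.7178′; 0 + 5.7178/60 = 0.0952967
  N → positive
  Longitude: degrees = first 3 digits = 23, minutes = 26.9285; 23 + 26.9285/60 = 23.4488083
  W → negative
Point 5:
  Lat: degrees = first 2 digits = 89, minutes = 29.98075; 89 + 29.98075/60 = 89.4996792
  S ⇒ negate
  Lon: degrees = first 3 digits = 85, minutes = 4.60036; 85 + 4.60036/60 = 85.0766727
  E → positive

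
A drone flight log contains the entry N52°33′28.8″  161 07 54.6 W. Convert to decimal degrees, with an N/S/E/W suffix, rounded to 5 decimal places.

Lat: 52° + 33/60 + 28.8/3600 = 52 + 0.550000 + 0.008000 = 52.558000
Longitude: 161° + 7/60 + 54.6/3600 = 161 + 0.116667 + 0.015167 = 161.131833

52.55800° N, 161.13183° W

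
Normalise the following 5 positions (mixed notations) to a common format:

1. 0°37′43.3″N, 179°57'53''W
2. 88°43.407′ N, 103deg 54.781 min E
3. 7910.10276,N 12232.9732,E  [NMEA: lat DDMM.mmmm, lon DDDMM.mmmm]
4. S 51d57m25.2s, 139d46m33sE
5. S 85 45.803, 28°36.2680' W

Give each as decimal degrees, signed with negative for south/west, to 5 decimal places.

Point 1:
  Latitude: 37′ + 43.3″ = 37.72167′; 0 + 37.72167/60 = 0.628694
  N → positive
  Longitude: 179° + 57/60 + 53/3600 = 179 + 0.950000 + 0.014722 = 179.964722
  W ⇒ negate
Point 2:
  Latitude: 88 + 43.407/60 = 88.723450
  N → positive
  Lon: 54.781′ = 0.913017°; total 103.913017
  E → positive
Point 3:
  φ: degrees = first 2 digits = 79, minutes = 10.10276; 79 + 10.10276/60 = 79.168379
  N ⇒ keep positive
  λ: split at 3 digits → 122° and 32.9732′; 122 + 32.9732/60 = 122.549553
  E → positive
Point 4:
  Lat: 51° + 57/60 + 25.2/3600 = 51 + 0.950000 + 0.007000 = 51.957000
  hemisphere S, so the sign is −
  Lon: 139° + 46/60 + 33/3600 = 139 + 0.766667 + 0.009167 = 139.775833
  E ⇒ keep positive
Point 5:
  φ: 45.803′ = 0.763383°; total 85.763383
  S ⇒ negate
  Lon: 28 + 36.268/60 = 28.604467
  hemisphere W, so the sign is −

1. 0.62869, -179.96472
2. 88.72345, 103.91302
3. 79.16838, 122.54955
4. -51.95700, 139.77583
5. -85.76338, -28.60447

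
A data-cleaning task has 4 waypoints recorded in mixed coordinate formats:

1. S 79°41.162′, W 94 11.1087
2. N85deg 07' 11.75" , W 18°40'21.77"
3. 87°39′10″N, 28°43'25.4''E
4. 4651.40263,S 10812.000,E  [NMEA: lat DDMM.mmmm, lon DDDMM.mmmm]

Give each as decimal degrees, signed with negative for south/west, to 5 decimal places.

Point 1:
  φ: 41.162′ = 0.686033°; total 79.686033
  S → negative
  λ: 11.1087′ = 0.185145°; total 94.185145
  hemisphere W, so the sign is −
Point 2:
  Latitude: 85 + 7/60 + 11.75/3600 = 85.119931
  N ⇒ keep positive
  λ: 18 + 40/60 + 21.77/3600 = 18.672714
  hemisphere W, so the sign is −
Point 3:
  Latitude: 87 + 39/60 + 10/3600 = 87.652778
  N ⇒ keep positive
  Lon: 28° + 43/60 + 25.4/3600 = 28 + 0.716667 + 0.007056 = 28.723722
  E ⇒ keep positive
Point 4:
  Lat: degrees = first 2 digits = 46, minutes = 51.40263; 46 + 51.40263/60 = 46.856711
  S → negative
  λ: split at 3 digits → 108° and 12′; 108 + 12/60 = 108.200000
  E → positive

1. -79.68603, -94.18515
2. 85.11993, -18.67271
3. 87.65278, 28.72372
4. -46.85671, 108.20000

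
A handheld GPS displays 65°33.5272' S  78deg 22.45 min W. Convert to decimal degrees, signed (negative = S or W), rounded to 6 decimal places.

-65.558787, -78.374167

Latitude: 33.5272′ = 0.558787°; total 65.5587867
S → negative
Lon: 78 + 22.45/60 = 78.3741667
W ⇒ negate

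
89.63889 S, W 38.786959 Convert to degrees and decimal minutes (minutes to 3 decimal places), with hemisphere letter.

φ: 89° + 0.638890 × 60 = 89° 38.33340′
Lon: minutes = (38.786959 − 38) × 60 = 47.21754

89° 38.333′ S, 38° 47.218′ W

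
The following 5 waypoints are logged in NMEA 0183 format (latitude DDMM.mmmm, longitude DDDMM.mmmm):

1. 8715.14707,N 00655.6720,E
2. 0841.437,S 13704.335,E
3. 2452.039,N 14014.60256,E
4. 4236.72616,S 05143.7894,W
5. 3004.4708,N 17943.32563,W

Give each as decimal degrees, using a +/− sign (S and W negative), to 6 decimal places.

1. 87.252451, 6.927867
2. -8.690617, 137.072250
3. 24.867317, 140.243376
4. -42.612103, -51.729823
5. 30.074513, -179.722094

Point 1:
  Latitude: split at 2 digits → 87° and 15.14707′; 87 + 15.14707/60 = 87.2524512
  N → positive
  Longitude: degrees = first 3 digits = 6, minutes = 55.672; 6 + 55.672/60 = 6.9278667
  E ⇒ keep positive
Point 2:
  Latitude: degrees = first 2 digits = 8, minutes = 41.437; 8 + 41.437/60 = 8.6906167
  hemisphere S, so the sign is −
  Lon: split at 3 digits → 137° and 4.335′; 137 + 4.335/60 = 137.0722500
  E ⇒ keep positive
Point 3:
  Latitude: split at 2 digits → 24° and 52.039′; 24 + 52.039/60 = 24.8673167
  N → positive
  Longitude: split at 3 digits → 140° and 14.60256′; 140 + 14.60256/60 = 140.2433760
  E ⇒ keep positive
Point 4:
  Lat: degrees = first 2 digits = 42, minutes = 36.72616; 42 + 36.72616/60 = 42.6121027
  S ⇒ negate
  Lon: split at 3 digits → 051° and 43.7894′; 51 + 43.7894/60 = 51.7298233
  W ⇒ negate
Point 5:
  Latitude: split at 2 digits → 30° and 4.4708′; 30 + 4.4708/60 = 30.0745133
  N ⇒ keep positive
  λ: split at 3 digits → 179° and 43.32563′; 179 + 43.32563/60 = 179.7220938
  W → negative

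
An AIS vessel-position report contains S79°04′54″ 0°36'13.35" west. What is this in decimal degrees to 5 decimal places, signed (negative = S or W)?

φ: 79 + 4/60 + 54/3600 = 79.081667
S → negative
Lon: 36′ + 13.35″ = 36.22250′; 0 + 36.22250/60 = 0.603708
W → negative

-79.08167, -0.60371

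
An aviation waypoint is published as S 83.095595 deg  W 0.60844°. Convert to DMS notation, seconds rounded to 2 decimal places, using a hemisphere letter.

φ: 0.095595 × 60 = 5.73570′ → 5′, remainder × 60 = 44.1420″
Longitude: whole degrees 0; 36.50640′ → 36′ and 30.3840″

83°05′44.14″ S, 0°36′30.38″ W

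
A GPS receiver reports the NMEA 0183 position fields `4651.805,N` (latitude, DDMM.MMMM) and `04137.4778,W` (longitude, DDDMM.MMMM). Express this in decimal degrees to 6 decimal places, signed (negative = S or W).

46.863417, -41.624630

φ: split at 2 digits → 46° and 51.805′; 46 + 51.805/60 = 46.8634167
N → positive
Lon: split at 3 digits → 041° and 37.4778′; 41 + 37.4778/60 = 41.6246300
hemisphere W, so the sign is −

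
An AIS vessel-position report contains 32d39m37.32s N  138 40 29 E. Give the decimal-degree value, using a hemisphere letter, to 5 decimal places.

32.66037° N, 138.67472° E

φ: 32 + 39/60 + 37.32/3600 = 32.660367
Longitude: 138° + 40/60 + 29/3600 = 138 + 0.666667 + 0.008056 = 138.674722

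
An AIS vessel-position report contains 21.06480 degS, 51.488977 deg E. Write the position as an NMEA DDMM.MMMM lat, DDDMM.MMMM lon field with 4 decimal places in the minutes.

φ: 21° + 0.064800 × 60 = 21° 3.888000′
Lon: 51° + 0.488977 × 60 = 51° 29.338620′

2103.8880,S / 05129.3386,E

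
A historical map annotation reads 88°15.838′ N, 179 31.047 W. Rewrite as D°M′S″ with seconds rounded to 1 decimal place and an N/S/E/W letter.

Latitude: 15.83800′ → 15′ and 0.83800 × 60 = 50.280″
λ: 31.04700′ → 31′ and 0.04700 × 60 = 2.820″

88°15′50.3″ N, 179°31′2.8″ W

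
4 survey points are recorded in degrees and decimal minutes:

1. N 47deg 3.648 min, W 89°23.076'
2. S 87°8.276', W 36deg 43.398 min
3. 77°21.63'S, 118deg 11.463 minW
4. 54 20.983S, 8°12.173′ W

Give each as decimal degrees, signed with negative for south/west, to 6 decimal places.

1. 47.060800, -89.384600
2. -87.137933, -36.723300
3. -77.360500, -118.191050
4. -54.349717, -8.202883

Point 1:
  Lat: 3.648′ = 0.060800°; total 47.0608000
  N ⇒ keep positive
  Longitude: 89 + 23.076/60 = 89.3846000
  W ⇒ negate
Point 2:
  Lat: 87 + 8.276/60 = 87.1379333
  hemisphere S, so the sign is −
  λ: 43.398′ = 0.723300°; total 36.7233000
  W → negative
Point 3:
  φ: 77 + 21.63/60 = 77.3605000
  S ⇒ negate
  λ: 11.463′ = 0.191050°; total 118.1910500
  W → negative
Point 4:
  Lat: 54 + 20.983/60 = 54.3497167
  S ⇒ negate
  Lon: 8 + 12.173/60 = 8.2028833
  W → negative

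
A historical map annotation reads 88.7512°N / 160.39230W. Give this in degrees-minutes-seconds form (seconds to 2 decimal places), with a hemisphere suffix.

Lat: whole degrees 88; 45.07200′ → 45′ and 4.3200″
λ: 0.392300° → 23.53800′; 0.53800 × 60 = 32.2800″

88°45′4.32″ N, 160°23′32.28″ W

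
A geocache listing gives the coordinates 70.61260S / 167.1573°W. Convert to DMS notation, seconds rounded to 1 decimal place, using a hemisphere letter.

70°36′45.4″ S, 167°09′26.3″ W

Lat: 0.612600 × 60 = 36.75600′ → 36′, remainder × 60 = 45.360″
Longitude: 0.157300 × 60 = 9.43800′ → 9′, remainder × 60 = 26.280″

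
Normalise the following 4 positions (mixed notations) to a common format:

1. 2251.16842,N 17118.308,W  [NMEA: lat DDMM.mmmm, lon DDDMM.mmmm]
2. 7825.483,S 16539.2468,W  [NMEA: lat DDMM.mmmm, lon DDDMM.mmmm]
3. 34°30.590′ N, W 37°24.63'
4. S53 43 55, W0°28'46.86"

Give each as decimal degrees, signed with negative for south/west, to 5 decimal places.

1. 22.85281, -171.30513
2. -78.42472, -165.65411
3. 34.50983, -37.41050
4. -53.73194, -0.47968

Point 1:
  Lat: degrees = first 2 digits = 22, minutes = 51.16842; 22 + 51.16842/60 = 22.852807
  N ⇒ keep positive
  Lon: degrees = first 3 digits = 171, minutes = 18.308; 171 + 18.308/60 = 171.305133
  hemisphere W, so the sign is −
Point 2:
  Lat: degrees = first 2 digits = 78, minutes = 25.483; 78 + 25.483/60 = 78.424717
  S ⇒ negate
  λ: degrees = first 3 digits = 165, minutes = 39.2468; 165 + 39.2468/60 = 165.654113
  hemisphere W, so the sign is −
Point 3:
  φ: 30.59′ = 0.509833°; total 34.509833
  N → positive
  λ: 24.63′ = 0.410500°; total 37.410500
  hemisphere W, so the sign is −
Point 4:
  φ: 53 + 43/60 + 55/3600 = 53.731944
  S ⇒ negate
  λ: 28′ + 46.86″ = 28.78100′; 0 + 28.78100/60 = 0.479683
  W → negative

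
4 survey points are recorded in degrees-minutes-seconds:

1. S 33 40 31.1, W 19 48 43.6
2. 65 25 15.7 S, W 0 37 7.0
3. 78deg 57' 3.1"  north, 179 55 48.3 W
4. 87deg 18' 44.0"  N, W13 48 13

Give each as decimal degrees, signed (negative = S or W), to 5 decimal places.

Point 1:
  φ: 40′ + 31.1″ = 40.51833′; 33 + 40.51833/60 = 33.675306
  S ⇒ negate
  Lon: 19 + 48/60 + 43.6/3600 = 19.812111
  W ⇒ negate
Point 2:
  Lat: 25′ + 15.7″ = 25.26167′; 65 + 25.26167/60 = 65.421028
  S → negative
  λ: 0° + 37/60 + 7/3600 = 0 + 0.616667 + 0.001944 = 0.618611
  hemisphere W, so the sign is −
Point 3:
  Lat: 78 + 57/60 + 3.1/3600 = 78.950861
  N → positive
  λ: 55′ + 48.3″ = 55.80500′; 179 + 55.80500/60 = 179.930083
  hemisphere W, so the sign is −
Point 4:
  φ: 87 + 18/60 + 44/3600 = 87.312222
  N ⇒ keep positive
  Longitude: 48′ + 13″ = 48.21667′; 13 + 48.21667/60 = 13.803611
  hemisphere W, so the sign is −

1. -33.67531, -19.81211
2. -65.42103, -0.61861
3. 78.95086, -179.93008
4. 87.31222, -13.80361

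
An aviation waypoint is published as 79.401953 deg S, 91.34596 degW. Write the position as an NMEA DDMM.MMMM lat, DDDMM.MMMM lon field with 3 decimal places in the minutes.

Latitude: fractional part 0.401953 → 24.11718 minutes
λ: fractional part 0.345960 → 20.75760 minutes

7924.117,S / 09120.758,W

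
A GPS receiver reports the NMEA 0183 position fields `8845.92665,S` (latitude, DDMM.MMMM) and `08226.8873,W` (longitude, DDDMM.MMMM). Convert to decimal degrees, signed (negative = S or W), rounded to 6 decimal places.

-88.765444, -82.448122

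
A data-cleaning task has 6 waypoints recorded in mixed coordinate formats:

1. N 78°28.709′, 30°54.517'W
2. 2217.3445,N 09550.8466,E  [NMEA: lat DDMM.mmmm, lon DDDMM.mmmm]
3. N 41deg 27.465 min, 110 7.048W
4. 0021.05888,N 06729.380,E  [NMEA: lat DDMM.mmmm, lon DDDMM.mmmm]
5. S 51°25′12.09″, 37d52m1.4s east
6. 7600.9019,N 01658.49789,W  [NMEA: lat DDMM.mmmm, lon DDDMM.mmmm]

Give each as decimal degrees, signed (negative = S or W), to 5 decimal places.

1. 78.47848, -30.90862
2. 22.28908, 95.84744
3. 41.45775, -110.11747
4. 0.35098, 67.48967
5. -51.42003, 37.86706
6. 76.01503, -16.97496

Point 1:
  Lat: 78 + 28.709/60 = 78.478483
  N → positive
  Lon: 54.517′ = 0.908617°; total 30.908617
  W ⇒ negate
Point 2:
  Latitude: degrees = first 2 digits = 22, minutes = 17.3445; 22 + 17.3445/60 = 22.289075
  N ⇒ keep positive
  λ: split at 3 digits → 095° and 50.8466′; 95 + 50.8466/60 = 95.847443
  E ⇒ keep positive
Point 3:
  φ: 41 + 27.465/60 = 41.457750
  N ⇒ keep positive
  Lon: 7.048′ = 0.117467°; total 110.117467
  W → negative
Point 4:
  Latitude: degrees = first 2 digits = 0, minutes = 21.05888; 0 + 21.05888/60 = 0.350981
  N → positive
  Longitude: degrees = first 3 digits = 67, minutes = 29.38; 67 + 29.38/60 = 67.489667
  E → positive
Point 5:
  Lat: 25′ + 12.09″ = 25.20150′; 51 + 25.20150/60 = 51.420025
  hemisphere S, so the sign is −
  Lon: 37 + 52/60 + 1.4/3600 = 37.867056
  E ⇒ keep positive
Point 6:
  Lat: split at 2 digits → 76° and 0.9019′; 76 + 0.9019/60 = 76.015032
  N ⇒ keep positive
  Longitude: degrees = first 3 digits = 16, minutes = 58.49789; 16 + 58.49789/60 = 16.974965
  W ⇒ negate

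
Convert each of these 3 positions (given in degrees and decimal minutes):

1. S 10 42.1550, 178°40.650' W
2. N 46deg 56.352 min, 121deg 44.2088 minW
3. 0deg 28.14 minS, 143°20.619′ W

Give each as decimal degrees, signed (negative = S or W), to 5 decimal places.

1. -10.70258, -178.67750
2. 46.93920, -121.73681
3. -0.46900, -143.34365

Point 1:
  φ: 10 + 42.155/60 = 10.702583
  S → negative
  Lon: 40.65′ = 0.677500°; total 178.677500
  W ⇒ negate
Point 2:
  Latitude: 56.352′ = 0.939200°; total 46.939200
  N → positive
  Lon: 44.2088′ = 0.736813°; total 121.736813
  W ⇒ negate
Point 3:
  Lat: 0 + 28.14/60 = 0.469000
  hemisphere S, so the sign is −
  λ: 20.619′ = 0.343650°; total 143.343650
  W ⇒ negate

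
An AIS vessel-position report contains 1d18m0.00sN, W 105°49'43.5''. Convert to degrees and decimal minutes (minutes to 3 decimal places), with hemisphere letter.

1° 18.000′ N, 105° 49.725′ W

Lat: seconds/60 = 0.00000; minutes = 18 + 0.00000 = 18.00000
Lon: 49 + 43.5/60 = 49.72500′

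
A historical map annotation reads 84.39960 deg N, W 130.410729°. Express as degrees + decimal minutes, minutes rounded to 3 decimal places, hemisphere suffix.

84° 23.976′ N, 130° 24.644′ W

Latitude: 84° + 0.399600 × 60 = 84° 23.97600′
Longitude: minutes = (130.410729 − 130) × 60 = 24.64374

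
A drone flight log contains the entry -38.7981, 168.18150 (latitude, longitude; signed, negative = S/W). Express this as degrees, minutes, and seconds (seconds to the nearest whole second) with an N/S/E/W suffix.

Latitude is negative → S; |value| = 38.798100
Lat: 0.798100° → 47.88600′; 0.88600 × 60 = 53.16″
Longitude: whole degrees 168; 10.89000′ → 10′ and 53.40″

38°47′53″ S, 168°10′53″ E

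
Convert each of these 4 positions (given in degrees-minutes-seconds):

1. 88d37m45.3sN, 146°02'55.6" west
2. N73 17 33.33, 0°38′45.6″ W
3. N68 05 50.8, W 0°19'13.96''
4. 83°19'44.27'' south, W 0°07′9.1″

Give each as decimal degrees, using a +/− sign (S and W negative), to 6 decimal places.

Point 1:
  φ: 88° + 37/60 + 45.3/3600 = 88 + 0.616667 + 0.012583 = 88.6292500
  N ⇒ keep positive
  Lon: 146 + 2/60 + 55.6/3600 = 146.0487778
  W ⇒ negate
Point 2:
  Latitude: 17′ + 33.33″ = 17.55550′; 73 + 17.55550/60 = 73.2925917
  N ⇒ keep positive
  Lon: 0 + 38/60 + 45.6/3600 = 0.6460000
  hemisphere W, so the sign is −
Point 3:
  Lat: 5′ + 50.8″ = 5.84667′; 68 + 5.84667/60 = 68.0974444
  N → positive
  Longitude: 0° + 19/60 + 13.96/3600 = 0 + 0.316667 + 0.003878 = 0.3205444
  hemisphere W, so the sign is −
Point 4:
  Lat: 19′ + 44.27″ = 19.73783′; 83 + 19.73783/60 = 83.3289639
  S ⇒ negate
  λ: 0 + 7/60 + 9.1/3600 = 0.1191944
  W → negative

1. 88.629250, -146.048778
2. 73.292592, -0.646000
3. 68.097444, -0.320544
4. -83.328964, -0.119194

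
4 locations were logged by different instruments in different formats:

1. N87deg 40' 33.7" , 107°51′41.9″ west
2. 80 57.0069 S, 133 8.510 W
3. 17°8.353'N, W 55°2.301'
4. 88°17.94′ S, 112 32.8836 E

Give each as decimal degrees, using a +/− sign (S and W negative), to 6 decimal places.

Point 1:
  φ: 40′ + 33.7″ = 40.56167′; 87 + 40.56167/60 = 87.6760278
  N ⇒ keep positive
  Longitude: 107° + 51/60 + 41.9/3600 = 107 + 0.850000 + 0.011639 = 107.8616389
  W ⇒ negate
Point 2:
  φ: 57.0069′ = 0.950115°; total 80.9501150
  S ⇒ negate
  Longitude: 8.51′ = 0.141833°; total 133.1418333
  W → negative
Point 3:
  Lat: 8.353′ = 0.139217°; total 17.1392167
  N → positive
  Longitude: 55 + 2.301/60 = 55.0383500
  W → negative
Point 4:
  φ: 17.94′ = 0.299000°; total 88.2990000
  hemisphere S, so the sign is −
  Longitude: 32.8836′ = 0.548060°; total 112.5480600
  E → positive

1. 87.676028, -107.861639
2. -80.950115, -133.141833
3. 17.139217, -55.038350
4. -88.299000, 112.548060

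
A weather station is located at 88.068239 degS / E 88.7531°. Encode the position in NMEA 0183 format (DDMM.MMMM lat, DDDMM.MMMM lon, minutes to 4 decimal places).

Latitude: minutes = (88.068239 − 88) × 60 = 4.094340
λ: minutes = (88.753100 − 88) × 60 = 45.186000

8804.0943,S / 08845.1860,E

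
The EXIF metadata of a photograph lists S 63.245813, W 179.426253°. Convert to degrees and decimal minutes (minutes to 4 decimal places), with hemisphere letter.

Lat: fractional part 0.245813 → 14.748780 minutes
Longitude: fractional part 0.426253 → 25.575180 minutes

63° 14.7488′ S, 179° 25.5752′ W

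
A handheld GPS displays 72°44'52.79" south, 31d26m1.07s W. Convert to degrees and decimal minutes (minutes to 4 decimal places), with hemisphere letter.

Lat: 44 + 52.79/60 = 44.879833′
λ: 26 + 1.07/60 = 26.017833′

72° 44.8798′ S, 31° 26.0178′ W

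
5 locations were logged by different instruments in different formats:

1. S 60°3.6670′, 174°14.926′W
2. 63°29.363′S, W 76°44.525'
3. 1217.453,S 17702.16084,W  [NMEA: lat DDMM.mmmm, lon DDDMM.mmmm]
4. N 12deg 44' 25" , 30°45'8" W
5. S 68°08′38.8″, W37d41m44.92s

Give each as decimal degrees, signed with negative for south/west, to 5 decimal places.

Point 1:
  φ: 60 + 3.667/60 = 60.061117
  hemisphere S, so the sign is −
  λ: 14.926′ = 0.248767°; total 174.248767
  hemisphere W, so the sign is −
Point 2:
  φ: 29.363′ = 0.489383°; total 63.489383
  S → negative
  Longitude: 44.525′ = 0.742083°; total 76.742083
  W → negative
Point 3:
  φ: split at 2 digits → 12° and 17.453′; 12 + 17.453/60 = 12.290883
  S → negative
  Longitude: split at 3 digits → 177° and 2.16084′; 177 + 2.16084/60 = 177.036014
  W → negative
Point 4:
  Latitude: 12° + 44/60 + 25/3600 = 12 + 0.733333 + 0.006944 = 12.740278
  N → positive
  Longitude: 30 + 45/60 + 8/3600 = 30.752222
  W ⇒ negate
Point 5:
  φ: 8′ + 38.8″ = 8.64667′; 68 + 8.64667/60 = 68.144111
  S → negative
  Longitude: 41′ + 44.92″ = 41.74867′; 37 + 41.74867/60 = 37.695811
  W ⇒ negate

1. -60.06112, -174.24877
2. -63.48938, -76.74208
3. -12.29088, -177.03601
4. 12.74028, -30.75222
5. -68.14411, -37.69581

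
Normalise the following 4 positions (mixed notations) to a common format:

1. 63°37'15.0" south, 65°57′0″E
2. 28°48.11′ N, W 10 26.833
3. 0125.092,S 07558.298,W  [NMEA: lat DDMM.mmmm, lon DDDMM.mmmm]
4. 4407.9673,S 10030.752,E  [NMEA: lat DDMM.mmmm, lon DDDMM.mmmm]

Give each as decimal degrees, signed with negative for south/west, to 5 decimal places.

Point 1:
  Lat: 63 + 37/60 + 15/3600 = 63.620833
  S ⇒ negate
  Longitude: 57′ + 0″ = 57.00000′; 65 + 57.00000/60 = 65.950000
  E ⇒ keep positive
Point 2:
  Latitude: 48.11′ = 0.801833°; total 28.801833
  N → positive
  λ: 10 + 26.833/60 = 10.447217
  hemisphere W, so the sign is −
Point 3:
  φ: degrees = first 2 digits = 1, minutes = 25.092; 1 + 25.092/60 = 1.418200
  hemisphere S, so the sign is −
  λ: degrees = first 3 digits = 75, minutes = 58.298; 75 + 58.298/60 = 75.971633
  W → negative
Point 4:
  Lat: degrees = first 2 digits = 44, minutes = 7.9673; 44 + 7.9673/60 = 44.132788
  S → negative
  Longitude: split at 3 digits → 100° and 30.752′; 100 + 30.752/60 = 100.512533
  E → positive

1. -63.62083, 65.95000
2. 28.80183, -10.44722
3. -1.41820, -75.97163
4. -44.13279, 100.51253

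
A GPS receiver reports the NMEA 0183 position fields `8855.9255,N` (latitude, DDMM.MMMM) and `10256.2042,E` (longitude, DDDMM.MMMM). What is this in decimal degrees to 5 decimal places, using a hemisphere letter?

88.93209° N, 102.93674° E

Lat: split at 2 digits → 88° and 55.9255′; 88 + 55.9255/60 = 88.932092
Lon: degrees = first 3 digits = 102, minutes = 56.2042; 102 + 56.2042/60 = 102.936737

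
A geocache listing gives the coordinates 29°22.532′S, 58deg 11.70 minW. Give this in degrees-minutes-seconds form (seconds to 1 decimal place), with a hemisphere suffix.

Latitude: 22.53200′ → 22′ and 0.53200 × 60 = 31.920″
λ: 11.70000′ → 11′ and 0.70000 × 60 = 42.000″

29°22′31.9″ S, 58°11′42.0″ W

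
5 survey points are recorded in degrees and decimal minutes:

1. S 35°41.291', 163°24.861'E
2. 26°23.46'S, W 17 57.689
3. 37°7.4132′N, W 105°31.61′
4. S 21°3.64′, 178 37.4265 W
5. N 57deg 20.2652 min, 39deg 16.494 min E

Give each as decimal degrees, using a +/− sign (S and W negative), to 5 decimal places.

1. -35.68818, 163.41435
2. -26.39100, -17.96148
3. 37.12355, -105.52683
4. -21.06067, -178.62378
5. 57.33775, 39.27490

Point 1:
  Latitude: 35 + 41.291/60 = 35.688183
  S ⇒ negate
  Lon: 24.861′ = 0.414350°; total 163.414350
  E ⇒ keep positive
Point 2:
  φ: 23.46′ = 0.391000°; total 26.391000
  hemisphere S, so the sign is −
  Lon: 57.689′ = 0.961483°; total 17.961483
  W ⇒ negate
Point 3:
  φ: 37 + 7.4132/60 = 37.123553
  N ⇒ keep positive
  Longitude: 31.61′ = 0.526833°; total 105.526833
  W → negative
Point 4:
  φ: 3.64′ = 0.060667°; total 21.060667
  S ⇒ negate
  Longitude: 178 + 37.4265/60 = 178.623775
  hemisphere W, so the sign is −
Point 5:
  Latitude: 20.2652′ = 0.337753°; total 57.337753
  N ⇒ keep positive
  Lon: 16.494′ = 0.274900°; total 39.274900
  E ⇒ keep positive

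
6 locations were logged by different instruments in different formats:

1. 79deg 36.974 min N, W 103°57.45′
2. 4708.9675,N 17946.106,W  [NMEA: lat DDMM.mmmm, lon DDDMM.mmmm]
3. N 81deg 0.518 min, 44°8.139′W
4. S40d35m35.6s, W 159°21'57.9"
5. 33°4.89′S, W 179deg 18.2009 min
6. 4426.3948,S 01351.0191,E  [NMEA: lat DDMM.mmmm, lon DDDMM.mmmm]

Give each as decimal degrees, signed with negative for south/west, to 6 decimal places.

1. 79.616233, -103.957500
2. 47.149458, -179.768433
3. 81.008633, -44.135650
4. -40.593222, -159.366083
5. -33.081500, -179.303348
6. -44.439913, 13.850318

Point 1:
  Latitude: 36.974′ = 0.616233°; total 79.6162333
  N ⇒ keep positive
  Lon: 57.45′ = 0.957500°; total 103.9575000
  hemisphere W, so the sign is −
Point 2:
  Latitude: split at 2 digits → 47° and 8.9675′; 47 + 8.9675/60 = 47.1494583
  N → positive
  λ: degrees = first 3 digits = 179, minutes = 46.106; 179 + 46.106/60 = 179.7684333
  W ⇒ negate
Point 3:
  Latitude: 0.518′ = 0.008633°; total 81.0086333
  N → positive
  Longitude: 44 + 8.139/60 = 44.1356500
  W → negative
Point 4:
  φ: 40° + 35/60 + 35.6/3600 = 40 + 0.583333 + 0.009889 = 40.5932222
  S ⇒ negate
  Lon: 159 + 21/60 + 57.9/3600 = 159.3660833
  W ⇒ negate
Point 5:
  Latitude: 33 + 4.89/60 = 33.0815000
  S ⇒ negate
  λ: 18.2009′ = 0.303348°; total 179.3033483
  W → negative
Point 6:
  φ: degrees = first 2 digits = 44, minutes = 26.3948; 44 + 26.3948/60 = 44.4399133
  S ⇒ negate
  λ: split at 3 digits → 013° and 51.0191′; 13 + 51.0191/60 = 13.8503183
  E ⇒ keep positive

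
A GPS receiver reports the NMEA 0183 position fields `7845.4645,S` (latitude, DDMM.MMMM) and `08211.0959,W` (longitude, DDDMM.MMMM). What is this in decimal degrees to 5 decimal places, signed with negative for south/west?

-78.75774, -82.18493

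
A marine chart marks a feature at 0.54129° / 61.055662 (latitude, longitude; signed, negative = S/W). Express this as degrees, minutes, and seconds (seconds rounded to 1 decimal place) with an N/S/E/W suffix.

Latitude: 0.541290° → 32.47740′; 0.47740 × 60 = 28.644″
Longitude: whole degrees 61; 3.33972′ → 3′ and 20.383″

0°32′28.6″ N, 61°03′20.4″ E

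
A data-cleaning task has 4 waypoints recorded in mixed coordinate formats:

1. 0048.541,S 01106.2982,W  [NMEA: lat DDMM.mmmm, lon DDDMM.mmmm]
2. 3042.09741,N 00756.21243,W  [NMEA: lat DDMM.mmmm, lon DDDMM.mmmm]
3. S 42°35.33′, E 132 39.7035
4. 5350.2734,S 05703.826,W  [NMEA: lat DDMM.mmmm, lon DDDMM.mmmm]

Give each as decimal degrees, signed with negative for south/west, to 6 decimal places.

Point 1:
  φ: split at 2 digits → 00° and 48.541′; 0 + 48.541/60 = 0.8090167
  S → negative
  Longitude: degrees = first 3 digits = 11, minutes = 6.2982; 11 + 6.2982/60 = 11.1049700
  hemisphere W, so the sign is −
Point 2:
  φ: split at 2 digits → 30° and 42.09741′; 30 + 42.09741/60 = 30.7016235
  N → positive
  Lon: degrees = first 3 digits = 7, minutes = 56.21243; 7 + 56.21243/60 = 7.9368738
  W ⇒ negate
Point 3:
  Latitude: 35.33′ = 0.588833°; total 42.5888333
  S → negative
  Lon: 132 + 39.7035/60 = 132.6617250
  E ⇒ keep positive
Point 4:
  Lat: split at 2 digits → 53° and 50.2734′; 53 + 50.2734/60 = 53.8378900
  S ⇒ negate
  Lon: split at 3 digits → 057° and 3.826′; 57 + 3.826/60 = 57.0637667
  W → negative

1. -0.809017, -11.104970
2. 30.701624, -7.936874
3. -42.588833, 132.661725
4. -53.837890, -57.063767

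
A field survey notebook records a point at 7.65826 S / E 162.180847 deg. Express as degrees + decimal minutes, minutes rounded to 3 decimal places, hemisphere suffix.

Lat: fractional part 0.658260 → 39.49560 minutes
Lon: fractional part 0.180847 → 10.85082 minutes

7° 39.496′ S, 162° 10.851′ E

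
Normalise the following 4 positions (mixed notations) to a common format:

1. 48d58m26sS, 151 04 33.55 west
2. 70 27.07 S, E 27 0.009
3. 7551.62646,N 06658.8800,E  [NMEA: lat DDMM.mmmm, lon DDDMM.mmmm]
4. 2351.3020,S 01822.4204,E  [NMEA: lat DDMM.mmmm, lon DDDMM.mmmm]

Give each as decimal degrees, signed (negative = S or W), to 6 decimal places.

1. -48.973889, -151.075986
2. -70.451167, 27.000150
3. 75.860441, 66.981333
4. -23.855033, 18.373673

Point 1:
  Lat: 48° + 58/60 + 26/3600 = 48 + 0.966667 + 0.007222 = 48.9738889
  S ⇒ negate
  λ: 4′ + 33.55″ = 4.55917′; 151 + 4.55917/60 = 151.0759861
  hemisphere W, so the sign is −
Point 2:
  φ: 27.07′ = 0.451167°; total 70.4511667
  S ⇒ negate
  Lon: 0.009′ = 0.000150°; total 27.0001500
  E ⇒ keep positive
Point 3:
  Latitude: degrees = first 2 digits = 75, minutes = 51.62646; 75 + 51.62646/60 = 75.8604410
  N ⇒ keep positive
  Lon: split at 3 digits → 066° and 58.88′; 66 + 58.88/60 = 66.9813333
  E → positive
Point 4:
  φ: split at 2 digits → 23° and 51.302′; 23 + 51.302/60 = 23.8550333
  S ⇒ negate
  Longitude: degrees = first 3 digits = 18, minutes = 22.4204; 18 + 22.4204/60 = 18.3736733
  E ⇒ keep positive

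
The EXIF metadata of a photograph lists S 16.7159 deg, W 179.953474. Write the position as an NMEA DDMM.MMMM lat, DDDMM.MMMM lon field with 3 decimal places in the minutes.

Latitude: minutes = (16.715900 − 16) × 60 = 42.95400
λ: minutes = (179.953474 − 179) × 60 = 57.20844

1642.954,S / 17957.208,W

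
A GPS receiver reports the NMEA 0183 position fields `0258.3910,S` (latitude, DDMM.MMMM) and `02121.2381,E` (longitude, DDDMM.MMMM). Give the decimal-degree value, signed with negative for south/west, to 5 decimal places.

φ: split at 2 digits → 02° and 58.391′; 2 + 58.391/60 = 2.973183
hemisphere S, so the sign is −
Longitude: split at 3 digits → 021° and 21.2381′; 21 + 21.2381/60 = 21.353968
E ⇒ keep positive

-2.97318, 21.35397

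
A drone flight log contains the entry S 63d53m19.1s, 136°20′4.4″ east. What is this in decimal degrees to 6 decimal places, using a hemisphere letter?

63.888639° S, 136.334556° E

φ: 63 + 53/60 + 19.1/3600 = 63.8886389
λ: 20′ + 4.4″ = 20.07333′; 136 + 20.07333/60 = 136.3345556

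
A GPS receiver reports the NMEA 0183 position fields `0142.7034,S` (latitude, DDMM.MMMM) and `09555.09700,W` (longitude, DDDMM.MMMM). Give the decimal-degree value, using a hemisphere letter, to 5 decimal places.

φ: split at 2 digits → 01° and 42.7034′; 1 + 42.7034/60 = 1.711723
Longitude: degrees = first 3 digits = 95, minutes = 55.097; 95 + 55.097/60 = 95.918283

1.71172° S, 95.91828° W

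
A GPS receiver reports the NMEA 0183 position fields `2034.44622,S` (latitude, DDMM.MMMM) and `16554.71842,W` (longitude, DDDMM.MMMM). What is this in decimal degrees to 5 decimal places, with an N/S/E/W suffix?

20.57410° S, 165.91197° W

Lat: degrees = first 2 digits = 20, minutes = 34.44622; 20 + 34.44622/60 = 20.574104
Lon: degrees = first 3 digits = 165, minutes = 54.71842; 165 + 54.71842/60 = 165.911974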